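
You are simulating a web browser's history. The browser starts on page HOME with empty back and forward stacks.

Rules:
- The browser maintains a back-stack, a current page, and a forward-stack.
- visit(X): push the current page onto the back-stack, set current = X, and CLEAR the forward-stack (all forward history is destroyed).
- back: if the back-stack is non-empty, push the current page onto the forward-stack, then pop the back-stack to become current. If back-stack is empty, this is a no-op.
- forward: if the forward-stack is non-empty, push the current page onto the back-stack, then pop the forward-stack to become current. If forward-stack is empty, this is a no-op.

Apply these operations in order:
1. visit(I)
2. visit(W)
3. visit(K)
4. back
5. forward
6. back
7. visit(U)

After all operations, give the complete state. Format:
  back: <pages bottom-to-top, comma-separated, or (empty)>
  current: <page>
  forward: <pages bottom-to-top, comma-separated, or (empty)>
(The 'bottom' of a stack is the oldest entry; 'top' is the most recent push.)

After 1 (visit(I)): cur=I back=1 fwd=0
After 2 (visit(W)): cur=W back=2 fwd=0
After 3 (visit(K)): cur=K back=3 fwd=0
After 4 (back): cur=W back=2 fwd=1
After 5 (forward): cur=K back=3 fwd=0
After 6 (back): cur=W back=2 fwd=1
After 7 (visit(U)): cur=U back=3 fwd=0

Answer: back: HOME,I,W
current: U
forward: (empty)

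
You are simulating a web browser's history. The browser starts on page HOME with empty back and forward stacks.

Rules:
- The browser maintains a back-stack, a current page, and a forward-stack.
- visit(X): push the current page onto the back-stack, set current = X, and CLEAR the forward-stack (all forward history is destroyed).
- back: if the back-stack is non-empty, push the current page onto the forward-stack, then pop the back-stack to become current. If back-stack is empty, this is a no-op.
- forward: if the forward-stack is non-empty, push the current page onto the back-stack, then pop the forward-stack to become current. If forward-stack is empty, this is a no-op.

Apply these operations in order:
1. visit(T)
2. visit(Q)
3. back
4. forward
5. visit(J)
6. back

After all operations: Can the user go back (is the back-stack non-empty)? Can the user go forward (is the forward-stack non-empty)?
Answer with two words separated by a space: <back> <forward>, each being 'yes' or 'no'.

After 1 (visit(T)): cur=T back=1 fwd=0
After 2 (visit(Q)): cur=Q back=2 fwd=0
After 3 (back): cur=T back=1 fwd=1
After 4 (forward): cur=Q back=2 fwd=0
After 5 (visit(J)): cur=J back=3 fwd=0
After 6 (back): cur=Q back=2 fwd=1

Answer: yes yes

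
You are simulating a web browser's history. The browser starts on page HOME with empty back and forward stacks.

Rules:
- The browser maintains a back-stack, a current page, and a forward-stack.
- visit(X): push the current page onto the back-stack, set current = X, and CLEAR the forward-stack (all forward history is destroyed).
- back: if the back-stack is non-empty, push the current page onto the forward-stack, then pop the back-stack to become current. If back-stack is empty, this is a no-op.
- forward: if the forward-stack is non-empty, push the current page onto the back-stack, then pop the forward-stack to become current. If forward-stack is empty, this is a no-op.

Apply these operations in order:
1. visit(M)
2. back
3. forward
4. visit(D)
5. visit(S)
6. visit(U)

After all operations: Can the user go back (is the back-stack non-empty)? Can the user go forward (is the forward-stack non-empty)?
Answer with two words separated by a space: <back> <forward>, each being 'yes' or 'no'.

Answer: yes no

Derivation:
After 1 (visit(M)): cur=M back=1 fwd=0
After 2 (back): cur=HOME back=0 fwd=1
After 3 (forward): cur=M back=1 fwd=0
After 4 (visit(D)): cur=D back=2 fwd=0
After 5 (visit(S)): cur=S back=3 fwd=0
After 6 (visit(U)): cur=U back=4 fwd=0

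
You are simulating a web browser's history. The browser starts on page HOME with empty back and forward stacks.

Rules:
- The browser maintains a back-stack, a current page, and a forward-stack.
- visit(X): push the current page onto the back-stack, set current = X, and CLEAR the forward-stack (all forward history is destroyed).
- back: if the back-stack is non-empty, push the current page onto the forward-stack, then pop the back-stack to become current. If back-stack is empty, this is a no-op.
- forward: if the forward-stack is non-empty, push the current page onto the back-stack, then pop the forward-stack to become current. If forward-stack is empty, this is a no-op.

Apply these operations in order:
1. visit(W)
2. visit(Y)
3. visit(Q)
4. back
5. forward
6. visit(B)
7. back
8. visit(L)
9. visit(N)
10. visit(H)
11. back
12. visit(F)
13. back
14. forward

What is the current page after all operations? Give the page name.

After 1 (visit(W)): cur=W back=1 fwd=0
After 2 (visit(Y)): cur=Y back=2 fwd=0
After 3 (visit(Q)): cur=Q back=3 fwd=0
After 4 (back): cur=Y back=2 fwd=1
After 5 (forward): cur=Q back=3 fwd=0
After 6 (visit(B)): cur=B back=4 fwd=0
After 7 (back): cur=Q back=3 fwd=1
After 8 (visit(L)): cur=L back=4 fwd=0
After 9 (visit(N)): cur=N back=5 fwd=0
After 10 (visit(H)): cur=H back=6 fwd=0
After 11 (back): cur=N back=5 fwd=1
After 12 (visit(F)): cur=F back=6 fwd=0
After 13 (back): cur=N back=5 fwd=1
After 14 (forward): cur=F back=6 fwd=0

Answer: F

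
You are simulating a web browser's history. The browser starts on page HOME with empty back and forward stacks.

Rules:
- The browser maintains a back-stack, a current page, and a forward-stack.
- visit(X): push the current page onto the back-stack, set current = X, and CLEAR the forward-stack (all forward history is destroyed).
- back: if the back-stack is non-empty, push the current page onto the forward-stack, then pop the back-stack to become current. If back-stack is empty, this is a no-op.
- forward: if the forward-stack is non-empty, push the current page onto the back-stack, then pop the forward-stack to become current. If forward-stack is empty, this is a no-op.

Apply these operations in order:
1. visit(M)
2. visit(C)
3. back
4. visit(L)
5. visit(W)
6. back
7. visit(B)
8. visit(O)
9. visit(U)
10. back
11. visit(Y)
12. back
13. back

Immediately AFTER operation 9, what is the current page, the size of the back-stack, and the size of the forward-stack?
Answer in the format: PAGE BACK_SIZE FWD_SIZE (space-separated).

After 1 (visit(M)): cur=M back=1 fwd=0
After 2 (visit(C)): cur=C back=2 fwd=0
After 3 (back): cur=M back=1 fwd=1
After 4 (visit(L)): cur=L back=2 fwd=0
After 5 (visit(W)): cur=W back=3 fwd=0
After 6 (back): cur=L back=2 fwd=1
After 7 (visit(B)): cur=B back=3 fwd=0
After 8 (visit(O)): cur=O back=4 fwd=0
After 9 (visit(U)): cur=U back=5 fwd=0

U 5 0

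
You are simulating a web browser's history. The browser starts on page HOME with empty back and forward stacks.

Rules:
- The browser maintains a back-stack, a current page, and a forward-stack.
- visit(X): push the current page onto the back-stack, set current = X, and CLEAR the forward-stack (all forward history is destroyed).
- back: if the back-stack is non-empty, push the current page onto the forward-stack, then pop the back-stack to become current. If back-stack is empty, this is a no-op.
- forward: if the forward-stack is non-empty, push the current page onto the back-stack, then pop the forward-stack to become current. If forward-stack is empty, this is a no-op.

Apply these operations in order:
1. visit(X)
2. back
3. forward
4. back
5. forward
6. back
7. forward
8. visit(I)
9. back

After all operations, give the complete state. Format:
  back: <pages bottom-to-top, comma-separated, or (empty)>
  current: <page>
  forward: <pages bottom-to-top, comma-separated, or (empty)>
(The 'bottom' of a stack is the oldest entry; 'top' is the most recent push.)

Answer: back: HOME
current: X
forward: I

Derivation:
After 1 (visit(X)): cur=X back=1 fwd=0
After 2 (back): cur=HOME back=0 fwd=1
After 3 (forward): cur=X back=1 fwd=0
After 4 (back): cur=HOME back=0 fwd=1
After 5 (forward): cur=X back=1 fwd=0
After 6 (back): cur=HOME back=0 fwd=1
After 7 (forward): cur=X back=1 fwd=0
After 8 (visit(I)): cur=I back=2 fwd=0
After 9 (back): cur=X back=1 fwd=1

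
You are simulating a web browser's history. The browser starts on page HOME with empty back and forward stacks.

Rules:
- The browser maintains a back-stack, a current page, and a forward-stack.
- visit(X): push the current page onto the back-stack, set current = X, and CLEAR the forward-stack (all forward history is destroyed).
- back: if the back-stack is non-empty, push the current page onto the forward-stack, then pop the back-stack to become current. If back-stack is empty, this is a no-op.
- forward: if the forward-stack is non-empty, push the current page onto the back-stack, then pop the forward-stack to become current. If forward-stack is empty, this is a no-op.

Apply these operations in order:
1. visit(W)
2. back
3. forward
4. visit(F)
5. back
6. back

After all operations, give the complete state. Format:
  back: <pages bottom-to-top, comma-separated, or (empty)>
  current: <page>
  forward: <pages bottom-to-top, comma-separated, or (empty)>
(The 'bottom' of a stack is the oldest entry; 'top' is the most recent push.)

Answer: back: (empty)
current: HOME
forward: F,W

Derivation:
After 1 (visit(W)): cur=W back=1 fwd=0
After 2 (back): cur=HOME back=0 fwd=1
After 3 (forward): cur=W back=1 fwd=0
After 4 (visit(F)): cur=F back=2 fwd=0
After 5 (back): cur=W back=1 fwd=1
After 6 (back): cur=HOME back=0 fwd=2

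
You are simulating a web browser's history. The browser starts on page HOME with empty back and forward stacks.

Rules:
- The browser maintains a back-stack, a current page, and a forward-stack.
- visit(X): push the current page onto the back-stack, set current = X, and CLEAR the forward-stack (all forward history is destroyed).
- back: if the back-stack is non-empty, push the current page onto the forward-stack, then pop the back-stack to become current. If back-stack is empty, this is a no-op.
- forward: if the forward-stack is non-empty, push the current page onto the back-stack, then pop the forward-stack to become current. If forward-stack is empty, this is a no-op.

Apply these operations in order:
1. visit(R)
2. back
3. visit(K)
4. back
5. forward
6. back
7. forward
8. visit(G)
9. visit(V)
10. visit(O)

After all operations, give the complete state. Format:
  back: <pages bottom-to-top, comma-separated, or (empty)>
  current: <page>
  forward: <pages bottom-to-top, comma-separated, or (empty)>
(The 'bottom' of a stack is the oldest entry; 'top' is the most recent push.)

After 1 (visit(R)): cur=R back=1 fwd=0
After 2 (back): cur=HOME back=0 fwd=1
After 3 (visit(K)): cur=K back=1 fwd=0
After 4 (back): cur=HOME back=0 fwd=1
After 5 (forward): cur=K back=1 fwd=0
After 6 (back): cur=HOME back=0 fwd=1
After 7 (forward): cur=K back=1 fwd=0
After 8 (visit(G)): cur=G back=2 fwd=0
After 9 (visit(V)): cur=V back=3 fwd=0
After 10 (visit(O)): cur=O back=4 fwd=0

Answer: back: HOME,K,G,V
current: O
forward: (empty)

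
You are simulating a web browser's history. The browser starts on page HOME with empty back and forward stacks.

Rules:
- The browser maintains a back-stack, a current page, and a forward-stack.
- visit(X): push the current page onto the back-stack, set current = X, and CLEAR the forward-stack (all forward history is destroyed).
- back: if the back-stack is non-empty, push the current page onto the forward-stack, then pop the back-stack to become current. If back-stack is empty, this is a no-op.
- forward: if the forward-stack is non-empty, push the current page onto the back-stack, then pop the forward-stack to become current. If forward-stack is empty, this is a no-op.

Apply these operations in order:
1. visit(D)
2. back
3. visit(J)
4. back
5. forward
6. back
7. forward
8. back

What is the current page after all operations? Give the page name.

Answer: HOME

Derivation:
After 1 (visit(D)): cur=D back=1 fwd=0
After 2 (back): cur=HOME back=0 fwd=1
After 3 (visit(J)): cur=J back=1 fwd=0
After 4 (back): cur=HOME back=0 fwd=1
After 5 (forward): cur=J back=1 fwd=0
After 6 (back): cur=HOME back=0 fwd=1
After 7 (forward): cur=J back=1 fwd=0
After 8 (back): cur=HOME back=0 fwd=1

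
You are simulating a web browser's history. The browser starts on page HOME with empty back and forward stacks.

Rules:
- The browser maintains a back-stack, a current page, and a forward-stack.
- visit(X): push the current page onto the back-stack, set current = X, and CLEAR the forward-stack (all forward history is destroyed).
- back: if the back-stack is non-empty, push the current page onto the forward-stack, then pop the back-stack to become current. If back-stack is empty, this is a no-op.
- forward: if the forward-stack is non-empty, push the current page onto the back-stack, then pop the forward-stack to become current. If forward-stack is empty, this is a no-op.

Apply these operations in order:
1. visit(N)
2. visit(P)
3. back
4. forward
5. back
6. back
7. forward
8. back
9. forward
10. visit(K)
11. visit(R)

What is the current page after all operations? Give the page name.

Answer: R

Derivation:
After 1 (visit(N)): cur=N back=1 fwd=0
After 2 (visit(P)): cur=P back=2 fwd=0
After 3 (back): cur=N back=1 fwd=1
After 4 (forward): cur=P back=2 fwd=0
After 5 (back): cur=N back=1 fwd=1
After 6 (back): cur=HOME back=0 fwd=2
After 7 (forward): cur=N back=1 fwd=1
After 8 (back): cur=HOME back=0 fwd=2
After 9 (forward): cur=N back=1 fwd=1
After 10 (visit(K)): cur=K back=2 fwd=0
After 11 (visit(R)): cur=R back=3 fwd=0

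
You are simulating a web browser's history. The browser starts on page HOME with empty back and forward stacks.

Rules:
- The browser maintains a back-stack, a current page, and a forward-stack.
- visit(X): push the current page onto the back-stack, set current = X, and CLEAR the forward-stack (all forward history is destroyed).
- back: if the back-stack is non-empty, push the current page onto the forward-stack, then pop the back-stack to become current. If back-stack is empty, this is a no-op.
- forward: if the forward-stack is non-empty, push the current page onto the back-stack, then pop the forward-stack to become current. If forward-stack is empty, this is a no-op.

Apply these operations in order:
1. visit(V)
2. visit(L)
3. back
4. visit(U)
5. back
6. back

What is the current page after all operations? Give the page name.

Answer: HOME

Derivation:
After 1 (visit(V)): cur=V back=1 fwd=0
After 2 (visit(L)): cur=L back=2 fwd=0
After 3 (back): cur=V back=1 fwd=1
After 4 (visit(U)): cur=U back=2 fwd=0
After 5 (back): cur=V back=1 fwd=1
After 6 (back): cur=HOME back=0 fwd=2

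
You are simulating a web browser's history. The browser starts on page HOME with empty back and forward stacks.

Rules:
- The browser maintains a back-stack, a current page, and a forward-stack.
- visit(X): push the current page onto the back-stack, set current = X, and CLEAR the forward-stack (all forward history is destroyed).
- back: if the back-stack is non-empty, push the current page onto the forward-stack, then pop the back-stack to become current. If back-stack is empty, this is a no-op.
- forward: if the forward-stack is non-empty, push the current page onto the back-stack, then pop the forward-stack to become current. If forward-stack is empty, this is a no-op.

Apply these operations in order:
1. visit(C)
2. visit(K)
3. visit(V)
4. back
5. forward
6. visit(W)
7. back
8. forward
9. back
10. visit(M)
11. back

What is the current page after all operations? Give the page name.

After 1 (visit(C)): cur=C back=1 fwd=0
After 2 (visit(K)): cur=K back=2 fwd=0
After 3 (visit(V)): cur=V back=3 fwd=0
After 4 (back): cur=K back=2 fwd=1
After 5 (forward): cur=V back=3 fwd=0
After 6 (visit(W)): cur=W back=4 fwd=0
After 7 (back): cur=V back=3 fwd=1
After 8 (forward): cur=W back=4 fwd=0
After 9 (back): cur=V back=3 fwd=1
After 10 (visit(M)): cur=M back=4 fwd=0
After 11 (back): cur=V back=3 fwd=1

Answer: V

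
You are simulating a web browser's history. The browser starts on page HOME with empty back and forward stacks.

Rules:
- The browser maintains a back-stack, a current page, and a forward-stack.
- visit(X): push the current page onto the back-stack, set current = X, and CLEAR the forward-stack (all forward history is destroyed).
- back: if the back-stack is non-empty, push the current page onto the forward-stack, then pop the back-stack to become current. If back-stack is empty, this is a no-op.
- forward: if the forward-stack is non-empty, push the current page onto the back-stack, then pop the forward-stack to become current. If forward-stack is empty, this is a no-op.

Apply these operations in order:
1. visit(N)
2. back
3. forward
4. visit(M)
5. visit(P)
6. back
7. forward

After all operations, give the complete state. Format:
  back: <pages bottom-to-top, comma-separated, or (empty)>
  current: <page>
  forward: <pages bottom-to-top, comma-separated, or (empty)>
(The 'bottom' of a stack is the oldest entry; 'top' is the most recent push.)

Answer: back: HOME,N,M
current: P
forward: (empty)

Derivation:
After 1 (visit(N)): cur=N back=1 fwd=0
After 2 (back): cur=HOME back=0 fwd=1
After 3 (forward): cur=N back=1 fwd=0
After 4 (visit(M)): cur=M back=2 fwd=0
After 5 (visit(P)): cur=P back=3 fwd=0
After 6 (back): cur=M back=2 fwd=1
After 7 (forward): cur=P back=3 fwd=0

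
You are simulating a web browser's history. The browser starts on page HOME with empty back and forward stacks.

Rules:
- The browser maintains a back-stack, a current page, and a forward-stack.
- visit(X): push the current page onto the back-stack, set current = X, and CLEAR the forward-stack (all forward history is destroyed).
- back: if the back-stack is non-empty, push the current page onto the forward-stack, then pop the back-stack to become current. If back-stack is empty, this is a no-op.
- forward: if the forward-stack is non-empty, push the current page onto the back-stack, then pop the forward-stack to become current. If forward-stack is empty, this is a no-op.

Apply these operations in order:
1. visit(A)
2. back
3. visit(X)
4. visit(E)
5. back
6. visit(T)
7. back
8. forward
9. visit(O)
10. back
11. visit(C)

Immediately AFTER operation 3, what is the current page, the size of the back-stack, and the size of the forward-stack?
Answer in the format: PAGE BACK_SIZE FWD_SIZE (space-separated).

After 1 (visit(A)): cur=A back=1 fwd=0
After 2 (back): cur=HOME back=0 fwd=1
After 3 (visit(X)): cur=X back=1 fwd=0

X 1 0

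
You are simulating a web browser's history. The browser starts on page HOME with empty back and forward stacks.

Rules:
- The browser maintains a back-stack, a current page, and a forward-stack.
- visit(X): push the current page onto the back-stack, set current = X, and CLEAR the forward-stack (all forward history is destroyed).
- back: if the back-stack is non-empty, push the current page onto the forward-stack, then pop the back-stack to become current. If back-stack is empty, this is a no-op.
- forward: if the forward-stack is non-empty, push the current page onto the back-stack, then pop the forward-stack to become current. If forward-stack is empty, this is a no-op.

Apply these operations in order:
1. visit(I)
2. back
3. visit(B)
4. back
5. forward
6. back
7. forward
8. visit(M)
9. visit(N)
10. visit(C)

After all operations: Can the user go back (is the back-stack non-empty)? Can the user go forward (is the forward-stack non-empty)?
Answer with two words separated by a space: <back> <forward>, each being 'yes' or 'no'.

After 1 (visit(I)): cur=I back=1 fwd=0
After 2 (back): cur=HOME back=0 fwd=1
After 3 (visit(B)): cur=B back=1 fwd=0
After 4 (back): cur=HOME back=0 fwd=1
After 5 (forward): cur=B back=1 fwd=0
After 6 (back): cur=HOME back=0 fwd=1
After 7 (forward): cur=B back=1 fwd=0
After 8 (visit(M)): cur=M back=2 fwd=0
After 9 (visit(N)): cur=N back=3 fwd=0
After 10 (visit(C)): cur=C back=4 fwd=0

Answer: yes no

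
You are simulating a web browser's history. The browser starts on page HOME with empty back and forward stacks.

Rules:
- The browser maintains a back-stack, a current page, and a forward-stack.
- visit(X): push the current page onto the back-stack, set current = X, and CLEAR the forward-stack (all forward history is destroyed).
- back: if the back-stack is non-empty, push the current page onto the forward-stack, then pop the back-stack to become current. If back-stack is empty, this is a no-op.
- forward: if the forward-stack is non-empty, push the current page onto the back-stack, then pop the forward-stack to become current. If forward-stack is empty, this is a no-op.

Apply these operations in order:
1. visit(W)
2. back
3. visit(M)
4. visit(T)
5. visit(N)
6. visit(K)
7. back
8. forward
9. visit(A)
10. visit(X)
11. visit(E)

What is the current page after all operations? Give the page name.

After 1 (visit(W)): cur=W back=1 fwd=0
After 2 (back): cur=HOME back=0 fwd=1
After 3 (visit(M)): cur=M back=1 fwd=0
After 4 (visit(T)): cur=T back=2 fwd=0
After 5 (visit(N)): cur=N back=3 fwd=0
After 6 (visit(K)): cur=K back=4 fwd=0
After 7 (back): cur=N back=3 fwd=1
After 8 (forward): cur=K back=4 fwd=0
After 9 (visit(A)): cur=A back=5 fwd=0
After 10 (visit(X)): cur=X back=6 fwd=0
After 11 (visit(E)): cur=E back=7 fwd=0

Answer: E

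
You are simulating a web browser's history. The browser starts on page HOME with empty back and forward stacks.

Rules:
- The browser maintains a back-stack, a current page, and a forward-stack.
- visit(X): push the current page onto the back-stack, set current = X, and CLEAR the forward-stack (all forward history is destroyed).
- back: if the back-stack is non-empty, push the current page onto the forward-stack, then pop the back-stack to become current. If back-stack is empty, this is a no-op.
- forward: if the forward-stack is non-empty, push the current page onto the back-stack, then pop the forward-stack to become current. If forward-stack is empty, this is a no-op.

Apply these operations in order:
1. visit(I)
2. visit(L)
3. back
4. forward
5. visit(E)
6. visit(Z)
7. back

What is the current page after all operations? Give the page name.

Answer: E

Derivation:
After 1 (visit(I)): cur=I back=1 fwd=0
After 2 (visit(L)): cur=L back=2 fwd=0
After 3 (back): cur=I back=1 fwd=1
After 4 (forward): cur=L back=2 fwd=0
After 5 (visit(E)): cur=E back=3 fwd=0
After 6 (visit(Z)): cur=Z back=4 fwd=0
After 7 (back): cur=E back=3 fwd=1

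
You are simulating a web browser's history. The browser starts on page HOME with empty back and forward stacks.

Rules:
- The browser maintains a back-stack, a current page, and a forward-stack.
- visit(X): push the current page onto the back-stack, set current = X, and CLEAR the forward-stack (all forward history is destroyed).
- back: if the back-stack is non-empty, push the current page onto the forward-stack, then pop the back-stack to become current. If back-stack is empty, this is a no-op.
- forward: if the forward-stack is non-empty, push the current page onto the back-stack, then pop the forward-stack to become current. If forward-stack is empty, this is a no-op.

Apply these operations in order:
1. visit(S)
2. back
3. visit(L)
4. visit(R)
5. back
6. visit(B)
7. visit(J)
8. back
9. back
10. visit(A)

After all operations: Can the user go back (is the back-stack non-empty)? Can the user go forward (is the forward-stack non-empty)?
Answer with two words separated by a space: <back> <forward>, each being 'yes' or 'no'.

Answer: yes no

Derivation:
After 1 (visit(S)): cur=S back=1 fwd=0
After 2 (back): cur=HOME back=0 fwd=1
After 3 (visit(L)): cur=L back=1 fwd=0
After 4 (visit(R)): cur=R back=2 fwd=0
After 5 (back): cur=L back=1 fwd=1
After 6 (visit(B)): cur=B back=2 fwd=0
After 7 (visit(J)): cur=J back=3 fwd=0
After 8 (back): cur=B back=2 fwd=1
After 9 (back): cur=L back=1 fwd=2
After 10 (visit(A)): cur=A back=2 fwd=0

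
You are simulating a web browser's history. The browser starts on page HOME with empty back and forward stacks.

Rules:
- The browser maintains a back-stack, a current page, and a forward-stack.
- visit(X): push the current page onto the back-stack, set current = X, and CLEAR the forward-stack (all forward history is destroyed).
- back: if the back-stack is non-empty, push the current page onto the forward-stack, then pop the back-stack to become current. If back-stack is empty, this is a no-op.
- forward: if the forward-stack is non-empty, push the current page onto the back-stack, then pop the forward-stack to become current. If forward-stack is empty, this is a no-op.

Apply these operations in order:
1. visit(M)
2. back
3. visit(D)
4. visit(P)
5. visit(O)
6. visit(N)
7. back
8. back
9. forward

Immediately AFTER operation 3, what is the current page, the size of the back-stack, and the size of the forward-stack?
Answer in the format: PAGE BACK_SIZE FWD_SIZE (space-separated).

After 1 (visit(M)): cur=M back=1 fwd=0
After 2 (back): cur=HOME back=0 fwd=1
After 3 (visit(D)): cur=D back=1 fwd=0

D 1 0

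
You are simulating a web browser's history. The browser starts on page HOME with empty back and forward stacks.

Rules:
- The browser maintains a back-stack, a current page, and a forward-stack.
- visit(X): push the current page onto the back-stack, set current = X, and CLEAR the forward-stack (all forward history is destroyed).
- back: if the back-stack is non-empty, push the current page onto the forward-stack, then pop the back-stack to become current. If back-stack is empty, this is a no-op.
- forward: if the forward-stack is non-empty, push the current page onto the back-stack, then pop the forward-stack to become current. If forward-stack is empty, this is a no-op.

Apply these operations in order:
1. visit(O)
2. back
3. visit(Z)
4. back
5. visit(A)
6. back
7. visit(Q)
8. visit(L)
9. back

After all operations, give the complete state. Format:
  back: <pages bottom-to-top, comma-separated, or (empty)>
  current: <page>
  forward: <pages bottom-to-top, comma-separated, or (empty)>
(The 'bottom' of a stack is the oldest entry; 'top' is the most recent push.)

Answer: back: HOME
current: Q
forward: L

Derivation:
After 1 (visit(O)): cur=O back=1 fwd=0
After 2 (back): cur=HOME back=0 fwd=1
After 3 (visit(Z)): cur=Z back=1 fwd=0
After 4 (back): cur=HOME back=0 fwd=1
After 5 (visit(A)): cur=A back=1 fwd=0
After 6 (back): cur=HOME back=0 fwd=1
After 7 (visit(Q)): cur=Q back=1 fwd=0
After 8 (visit(L)): cur=L back=2 fwd=0
After 9 (back): cur=Q back=1 fwd=1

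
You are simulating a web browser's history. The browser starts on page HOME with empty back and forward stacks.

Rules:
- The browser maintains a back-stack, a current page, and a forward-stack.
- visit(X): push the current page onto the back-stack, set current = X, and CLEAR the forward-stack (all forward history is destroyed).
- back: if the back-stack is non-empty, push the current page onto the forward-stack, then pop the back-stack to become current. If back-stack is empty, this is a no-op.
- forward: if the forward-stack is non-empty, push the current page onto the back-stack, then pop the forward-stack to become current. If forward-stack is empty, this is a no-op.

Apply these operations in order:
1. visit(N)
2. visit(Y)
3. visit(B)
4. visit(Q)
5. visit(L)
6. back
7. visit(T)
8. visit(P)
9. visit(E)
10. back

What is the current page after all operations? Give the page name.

After 1 (visit(N)): cur=N back=1 fwd=0
After 2 (visit(Y)): cur=Y back=2 fwd=0
After 3 (visit(B)): cur=B back=3 fwd=0
After 4 (visit(Q)): cur=Q back=4 fwd=0
After 5 (visit(L)): cur=L back=5 fwd=0
After 6 (back): cur=Q back=4 fwd=1
After 7 (visit(T)): cur=T back=5 fwd=0
After 8 (visit(P)): cur=P back=6 fwd=0
After 9 (visit(E)): cur=E back=7 fwd=0
After 10 (back): cur=P back=6 fwd=1

Answer: P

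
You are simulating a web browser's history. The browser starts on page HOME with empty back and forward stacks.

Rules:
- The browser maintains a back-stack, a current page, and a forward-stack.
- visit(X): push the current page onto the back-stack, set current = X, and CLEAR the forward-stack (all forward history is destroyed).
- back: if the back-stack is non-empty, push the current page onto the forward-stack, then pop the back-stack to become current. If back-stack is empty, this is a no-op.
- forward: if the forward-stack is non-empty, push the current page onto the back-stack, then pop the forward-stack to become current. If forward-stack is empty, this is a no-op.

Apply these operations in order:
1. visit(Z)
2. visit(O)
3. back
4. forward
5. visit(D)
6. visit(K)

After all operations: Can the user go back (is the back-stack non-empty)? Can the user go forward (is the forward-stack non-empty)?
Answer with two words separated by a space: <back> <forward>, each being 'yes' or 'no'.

Answer: yes no

Derivation:
After 1 (visit(Z)): cur=Z back=1 fwd=0
After 2 (visit(O)): cur=O back=2 fwd=0
After 3 (back): cur=Z back=1 fwd=1
After 4 (forward): cur=O back=2 fwd=0
After 5 (visit(D)): cur=D back=3 fwd=0
After 6 (visit(K)): cur=K back=4 fwd=0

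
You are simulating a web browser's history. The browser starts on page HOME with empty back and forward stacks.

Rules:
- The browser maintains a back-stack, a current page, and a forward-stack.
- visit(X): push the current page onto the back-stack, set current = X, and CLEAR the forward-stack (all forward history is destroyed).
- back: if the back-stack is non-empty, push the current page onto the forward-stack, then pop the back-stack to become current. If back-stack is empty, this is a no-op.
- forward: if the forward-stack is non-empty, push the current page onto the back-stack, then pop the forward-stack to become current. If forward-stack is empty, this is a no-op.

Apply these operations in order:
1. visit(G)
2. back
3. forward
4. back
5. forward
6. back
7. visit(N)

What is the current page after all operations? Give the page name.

Answer: N

Derivation:
After 1 (visit(G)): cur=G back=1 fwd=0
After 2 (back): cur=HOME back=0 fwd=1
After 3 (forward): cur=G back=1 fwd=0
After 4 (back): cur=HOME back=0 fwd=1
After 5 (forward): cur=G back=1 fwd=0
After 6 (back): cur=HOME back=0 fwd=1
After 7 (visit(N)): cur=N back=1 fwd=0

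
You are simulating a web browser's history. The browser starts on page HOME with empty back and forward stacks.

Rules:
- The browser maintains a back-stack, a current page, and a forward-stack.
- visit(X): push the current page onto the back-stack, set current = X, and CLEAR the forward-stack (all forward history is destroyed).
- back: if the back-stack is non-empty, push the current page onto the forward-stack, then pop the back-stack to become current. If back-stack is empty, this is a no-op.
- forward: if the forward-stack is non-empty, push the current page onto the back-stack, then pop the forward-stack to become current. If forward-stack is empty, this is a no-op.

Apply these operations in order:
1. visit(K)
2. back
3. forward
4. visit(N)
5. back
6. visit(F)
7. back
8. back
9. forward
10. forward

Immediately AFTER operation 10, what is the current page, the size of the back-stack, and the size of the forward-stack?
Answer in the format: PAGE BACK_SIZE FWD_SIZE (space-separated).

After 1 (visit(K)): cur=K back=1 fwd=0
After 2 (back): cur=HOME back=0 fwd=1
After 3 (forward): cur=K back=1 fwd=0
After 4 (visit(N)): cur=N back=2 fwd=0
After 5 (back): cur=K back=1 fwd=1
After 6 (visit(F)): cur=F back=2 fwd=0
After 7 (back): cur=K back=1 fwd=1
After 8 (back): cur=HOME back=0 fwd=2
After 9 (forward): cur=K back=1 fwd=1
After 10 (forward): cur=F back=2 fwd=0

F 2 0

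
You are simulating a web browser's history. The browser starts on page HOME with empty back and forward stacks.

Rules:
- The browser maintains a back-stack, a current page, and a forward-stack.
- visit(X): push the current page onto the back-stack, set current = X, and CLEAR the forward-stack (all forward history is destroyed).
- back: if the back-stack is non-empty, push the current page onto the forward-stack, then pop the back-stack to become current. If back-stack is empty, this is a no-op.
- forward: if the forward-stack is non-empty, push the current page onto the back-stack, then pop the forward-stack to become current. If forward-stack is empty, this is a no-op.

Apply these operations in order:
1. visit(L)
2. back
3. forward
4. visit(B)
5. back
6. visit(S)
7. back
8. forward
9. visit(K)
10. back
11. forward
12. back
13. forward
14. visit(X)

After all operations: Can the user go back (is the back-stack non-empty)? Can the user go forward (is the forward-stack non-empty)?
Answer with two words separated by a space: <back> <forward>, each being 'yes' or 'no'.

Answer: yes no

Derivation:
After 1 (visit(L)): cur=L back=1 fwd=0
After 2 (back): cur=HOME back=0 fwd=1
After 3 (forward): cur=L back=1 fwd=0
After 4 (visit(B)): cur=B back=2 fwd=0
After 5 (back): cur=L back=1 fwd=1
After 6 (visit(S)): cur=S back=2 fwd=0
After 7 (back): cur=L back=1 fwd=1
After 8 (forward): cur=S back=2 fwd=0
After 9 (visit(K)): cur=K back=3 fwd=0
After 10 (back): cur=S back=2 fwd=1
After 11 (forward): cur=K back=3 fwd=0
After 12 (back): cur=S back=2 fwd=1
After 13 (forward): cur=K back=3 fwd=0
After 14 (visit(X)): cur=X back=4 fwd=0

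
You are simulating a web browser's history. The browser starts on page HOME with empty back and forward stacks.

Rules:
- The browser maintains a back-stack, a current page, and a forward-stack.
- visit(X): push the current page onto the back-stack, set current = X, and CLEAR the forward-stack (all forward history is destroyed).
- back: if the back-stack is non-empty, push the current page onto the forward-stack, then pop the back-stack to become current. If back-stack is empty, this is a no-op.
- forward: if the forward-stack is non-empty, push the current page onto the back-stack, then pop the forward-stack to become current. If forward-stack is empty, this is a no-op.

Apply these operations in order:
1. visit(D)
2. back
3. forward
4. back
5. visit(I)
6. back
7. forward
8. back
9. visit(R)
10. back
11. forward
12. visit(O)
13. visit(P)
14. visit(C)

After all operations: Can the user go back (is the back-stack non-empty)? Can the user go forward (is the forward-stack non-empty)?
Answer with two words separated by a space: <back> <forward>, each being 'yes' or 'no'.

Answer: yes no

Derivation:
After 1 (visit(D)): cur=D back=1 fwd=0
After 2 (back): cur=HOME back=0 fwd=1
After 3 (forward): cur=D back=1 fwd=0
After 4 (back): cur=HOME back=0 fwd=1
After 5 (visit(I)): cur=I back=1 fwd=0
After 6 (back): cur=HOME back=0 fwd=1
After 7 (forward): cur=I back=1 fwd=0
After 8 (back): cur=HOME back=0 fwd=1
After 9 (visit(R)): cur=R back=1 fwd=0
After 10 (back): cur=HOME back=0 fwd=1
After 11 (forward): cur=R back=1 fwd=0
After 12 (visit(O)): cur=O back=2 fwd=0
After 13 (visit(P)): cur=P back=3 fwd=0
After 14 (visit(C)): cur=C back=4 fwd=0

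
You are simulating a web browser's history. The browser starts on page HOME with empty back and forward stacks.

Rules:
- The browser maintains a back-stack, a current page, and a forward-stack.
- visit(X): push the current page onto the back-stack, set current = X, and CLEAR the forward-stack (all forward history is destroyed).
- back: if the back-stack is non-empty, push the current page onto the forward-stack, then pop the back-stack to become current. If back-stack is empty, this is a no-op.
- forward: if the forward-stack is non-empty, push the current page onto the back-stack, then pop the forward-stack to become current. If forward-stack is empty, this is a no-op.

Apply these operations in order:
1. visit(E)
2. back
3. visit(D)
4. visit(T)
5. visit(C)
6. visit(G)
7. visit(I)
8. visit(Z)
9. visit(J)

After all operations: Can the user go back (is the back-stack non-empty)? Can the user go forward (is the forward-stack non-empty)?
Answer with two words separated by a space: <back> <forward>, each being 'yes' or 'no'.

Answer: yes no

Derivation:
After 1 (visit(E)): cur=E back=1 fwd=0
After 2 (back): cur=HOME back=0 fwd=1
After 3 (visit(D)): cur=D back=1 fwd=0
After 4 (visit(T)): cur=T back=2 fwd=0
After 5 (visit(C)): cur=C back=3 fwd=0
After 6 (visit(G)): cur=G back=4 fwd=0
After 7 (visit(I)): cur=I back=5 fwd=0
After 8 (visit(Z)): cur=Z back=6 fwd=0
After 9 (visit(J)): cur=J back=7 fwd=0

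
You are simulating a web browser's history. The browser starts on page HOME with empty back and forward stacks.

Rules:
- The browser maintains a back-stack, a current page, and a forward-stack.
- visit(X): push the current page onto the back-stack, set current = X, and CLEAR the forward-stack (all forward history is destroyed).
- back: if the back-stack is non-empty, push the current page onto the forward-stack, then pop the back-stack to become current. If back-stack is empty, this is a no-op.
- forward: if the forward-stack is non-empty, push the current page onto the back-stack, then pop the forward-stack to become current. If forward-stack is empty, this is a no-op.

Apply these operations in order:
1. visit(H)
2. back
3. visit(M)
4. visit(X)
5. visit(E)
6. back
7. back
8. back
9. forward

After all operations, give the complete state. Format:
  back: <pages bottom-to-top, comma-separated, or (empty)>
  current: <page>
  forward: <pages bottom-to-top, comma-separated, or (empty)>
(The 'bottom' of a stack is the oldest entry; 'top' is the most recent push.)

After 1 (visit(H)): cur=H back=1 fwd=0
After 2 (back): cur=HOME back=0 fwd=1
After 3 (visit(M)): cur=M back=1 fwd=0
After 4 (visit(X)): cur=X back=2 fwd=0
After 5 (visit(E)): cur=E back=3 fwd=0
After 6 (back): cur=X back=2 fwd=1
After 7 (back): cur=M back=1 fwd=2
After 8 (back): cur=HOME back=0 fwd=3
After 9 (forward): cur=M back=1 fwd=2

Answer: back: HOME
current: M
forward: E,X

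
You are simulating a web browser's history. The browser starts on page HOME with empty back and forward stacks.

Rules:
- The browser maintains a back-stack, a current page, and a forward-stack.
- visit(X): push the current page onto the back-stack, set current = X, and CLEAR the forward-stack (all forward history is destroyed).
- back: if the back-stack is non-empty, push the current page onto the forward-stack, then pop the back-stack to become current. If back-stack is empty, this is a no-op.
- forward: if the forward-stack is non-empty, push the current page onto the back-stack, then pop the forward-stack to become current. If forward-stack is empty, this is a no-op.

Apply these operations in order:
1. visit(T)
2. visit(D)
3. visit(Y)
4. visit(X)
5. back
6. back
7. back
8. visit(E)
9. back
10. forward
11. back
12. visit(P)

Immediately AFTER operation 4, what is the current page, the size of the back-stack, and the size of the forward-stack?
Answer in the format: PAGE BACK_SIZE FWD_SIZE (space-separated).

After 1 (visit(T)): cur=T back=1 fwd=0
After 2 (visit(D)): cur=D back=2 fwd=0
After 3 (visit(Y)): cur=Y back=3 fwd=0
After 4 (visit(X)): cur=X back=4 fwd=0

X 4 0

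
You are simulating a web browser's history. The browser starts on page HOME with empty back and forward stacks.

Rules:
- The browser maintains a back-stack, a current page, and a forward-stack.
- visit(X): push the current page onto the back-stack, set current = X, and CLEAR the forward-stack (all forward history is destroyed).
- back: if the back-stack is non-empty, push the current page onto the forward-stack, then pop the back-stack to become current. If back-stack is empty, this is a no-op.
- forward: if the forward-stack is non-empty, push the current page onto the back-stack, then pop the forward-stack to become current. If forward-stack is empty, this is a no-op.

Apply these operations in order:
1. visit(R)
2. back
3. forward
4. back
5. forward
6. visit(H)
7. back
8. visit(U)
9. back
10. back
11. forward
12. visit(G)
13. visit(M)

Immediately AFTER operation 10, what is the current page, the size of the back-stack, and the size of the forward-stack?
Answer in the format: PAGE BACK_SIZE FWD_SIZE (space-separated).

After 1 (visit(R)): cur=R back=1 fwd=0
After 2 (back): cur=HOME back=0 fwd=1
After 3 (forward): cur=R back=1 fwd=0
After 4 (back): cur=HOME back=0 fwd=1
After 5 (forward): cur=R back=1 fwd=0
After 6 (visit(H)): cur=H back=2 fwd=0
After 7 (back): cur=R back=1 fwd=1
After 8 (visit(U)): cur=U back=2 fwd=0
After 9 (back): cur=R back=1 fwd=1
After 10 (back): cur=HOME back=0 fwd=2

HOME 0 2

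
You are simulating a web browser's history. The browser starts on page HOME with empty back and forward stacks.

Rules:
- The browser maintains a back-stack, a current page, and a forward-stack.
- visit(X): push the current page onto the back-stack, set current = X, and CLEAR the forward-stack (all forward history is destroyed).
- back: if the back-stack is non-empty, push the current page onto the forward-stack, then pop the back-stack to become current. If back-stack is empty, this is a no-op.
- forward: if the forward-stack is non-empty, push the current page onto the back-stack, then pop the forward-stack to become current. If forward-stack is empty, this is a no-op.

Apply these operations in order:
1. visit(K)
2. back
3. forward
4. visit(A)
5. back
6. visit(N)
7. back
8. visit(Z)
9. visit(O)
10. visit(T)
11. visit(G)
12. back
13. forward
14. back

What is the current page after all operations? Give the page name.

Answer: T

Derivation:
After 1 (visit(K)): cur=K back=1 fwd=0
After 2 (back): cur=HOME back=0 fwd=1
After 3 (forward): cur=K back=1 fwd=0
After 4 (visit(A)): cur=A back=2 fwd=0
After 5 (back): cur=K back=1 fwd=1
After 6 (visit(N)): cur=N back=2 fwd=0
After 7 (back): cur=K back=1 fwd=1
After 8 (visit(Z)): cur=Z back=2 fwd=0
After 9 (visit(O)): cur=O back=3 fwd=0
After 10 (visit(T)): cur=T back=4 fwd=0
After 11 (visit(G)): cur=G back=5 fwd=0
After 12 (back): cur=T back=4 fwd=1
After 13 (forward): cur=G back=5 fwd=0
After 14 (back): cur=T back=4 fwd=1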